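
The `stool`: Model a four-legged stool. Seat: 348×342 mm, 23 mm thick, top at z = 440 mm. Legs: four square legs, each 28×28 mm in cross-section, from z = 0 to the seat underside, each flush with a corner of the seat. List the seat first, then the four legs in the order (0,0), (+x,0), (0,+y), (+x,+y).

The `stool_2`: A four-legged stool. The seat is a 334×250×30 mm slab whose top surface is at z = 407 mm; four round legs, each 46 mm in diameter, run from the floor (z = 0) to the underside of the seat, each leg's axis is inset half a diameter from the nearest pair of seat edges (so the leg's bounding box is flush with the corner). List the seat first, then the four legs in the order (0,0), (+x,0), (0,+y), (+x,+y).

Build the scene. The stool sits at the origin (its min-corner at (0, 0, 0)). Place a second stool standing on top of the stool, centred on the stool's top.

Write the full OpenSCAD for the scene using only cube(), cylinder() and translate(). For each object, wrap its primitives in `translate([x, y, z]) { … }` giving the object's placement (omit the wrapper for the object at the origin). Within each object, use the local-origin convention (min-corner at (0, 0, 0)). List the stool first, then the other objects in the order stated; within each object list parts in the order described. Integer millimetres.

translate([0, 0, 417]) cube([348, 342, 23]);
cube([28, 28, 417]);
translate([320, 0, 0]) cube([28, 28, 417]);
translate([0, 314, 0]) cube([28, 28, 417]);
translate([320, 314, 0]) cube([28, 28, 417]);
translate([7, 46, 440]) {
  translate([0, 0, 377]) cube([334, 250, 30]);
  translate([23, 23, 0]) cylinder(h = 377, r = 23);
  translate([311, 23, 0]) cylinder(h = 377, r = 23);
  translate([23, 227, 0]) cylinder(h = 377, r = 23);
  translate([311, 227, 0]) cylinder(h = 377, r = 23);
}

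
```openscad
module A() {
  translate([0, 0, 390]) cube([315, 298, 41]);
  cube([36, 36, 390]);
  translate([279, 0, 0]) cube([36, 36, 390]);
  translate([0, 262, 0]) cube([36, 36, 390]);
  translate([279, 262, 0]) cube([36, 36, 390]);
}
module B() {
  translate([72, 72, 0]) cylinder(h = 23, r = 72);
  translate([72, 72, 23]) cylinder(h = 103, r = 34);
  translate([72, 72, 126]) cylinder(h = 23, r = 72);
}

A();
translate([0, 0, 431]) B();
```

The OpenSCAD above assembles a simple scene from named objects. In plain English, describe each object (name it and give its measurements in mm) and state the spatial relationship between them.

A is a four-legged stool. The seat is 315×298 mm, 41 mm thick, top at z = 431 mm. It stands on four square legs, each 36×36 mm in cross-section, from z = 0 to the seat underside, each flush with a corner of the seat.

B is a spool: two coaxial disc flanges of radius 72 mm and thickness 23 mm, joined by a core cylinder of radius 34 mm and height 103 mm. The lower flange rests on z = 0 and the three cylinders share a vertical axis.

The spool is on top of the stool.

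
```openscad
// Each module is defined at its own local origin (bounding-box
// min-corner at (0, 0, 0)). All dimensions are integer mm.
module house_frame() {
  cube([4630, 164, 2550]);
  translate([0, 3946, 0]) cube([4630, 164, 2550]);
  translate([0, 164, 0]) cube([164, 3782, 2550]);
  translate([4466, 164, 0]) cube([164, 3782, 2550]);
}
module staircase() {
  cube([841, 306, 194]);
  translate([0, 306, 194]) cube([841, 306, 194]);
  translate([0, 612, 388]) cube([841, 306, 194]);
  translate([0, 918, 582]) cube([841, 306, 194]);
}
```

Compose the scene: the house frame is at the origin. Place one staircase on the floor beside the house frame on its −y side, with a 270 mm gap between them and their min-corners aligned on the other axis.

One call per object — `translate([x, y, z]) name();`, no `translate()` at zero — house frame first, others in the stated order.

house_frame();
translate([0, -1494, 0]) staircase();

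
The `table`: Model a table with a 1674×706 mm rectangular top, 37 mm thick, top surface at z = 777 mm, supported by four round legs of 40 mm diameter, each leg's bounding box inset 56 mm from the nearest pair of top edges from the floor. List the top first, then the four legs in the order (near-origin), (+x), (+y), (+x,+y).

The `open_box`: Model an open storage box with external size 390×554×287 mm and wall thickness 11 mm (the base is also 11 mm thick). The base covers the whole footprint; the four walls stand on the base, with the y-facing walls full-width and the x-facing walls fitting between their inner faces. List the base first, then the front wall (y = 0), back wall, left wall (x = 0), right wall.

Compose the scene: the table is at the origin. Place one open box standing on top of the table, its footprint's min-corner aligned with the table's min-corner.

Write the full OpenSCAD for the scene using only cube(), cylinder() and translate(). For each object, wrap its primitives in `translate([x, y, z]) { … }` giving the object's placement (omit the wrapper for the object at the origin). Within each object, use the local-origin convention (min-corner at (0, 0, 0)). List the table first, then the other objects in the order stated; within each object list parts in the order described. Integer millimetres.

translate([0, 0, 740]) cube([1674, 706, 37]);
translate([76, 76, 0]) cylinder(h = 740, r = 20);
translate([1598, 76, 0]) cylinder(h = 740, r = 20);
translate([76, 630, 0]) cylinder(h = 740, r = 20);
translate([1598, 630, 0]) cylinder(h = 740, r = 20);
translate([0, 0, 777]) {
  cube([390, 554, 11]);
  translate([0, 0, 11]) cube([390, 11, 276]);
  translate([0, 543, 11]) cube([390, 11, 276]);
  translate([0, 11, 11]) cube([11, 532, 276]);
  translate([379, 11, 11]) cube([11, 532, 276]);
}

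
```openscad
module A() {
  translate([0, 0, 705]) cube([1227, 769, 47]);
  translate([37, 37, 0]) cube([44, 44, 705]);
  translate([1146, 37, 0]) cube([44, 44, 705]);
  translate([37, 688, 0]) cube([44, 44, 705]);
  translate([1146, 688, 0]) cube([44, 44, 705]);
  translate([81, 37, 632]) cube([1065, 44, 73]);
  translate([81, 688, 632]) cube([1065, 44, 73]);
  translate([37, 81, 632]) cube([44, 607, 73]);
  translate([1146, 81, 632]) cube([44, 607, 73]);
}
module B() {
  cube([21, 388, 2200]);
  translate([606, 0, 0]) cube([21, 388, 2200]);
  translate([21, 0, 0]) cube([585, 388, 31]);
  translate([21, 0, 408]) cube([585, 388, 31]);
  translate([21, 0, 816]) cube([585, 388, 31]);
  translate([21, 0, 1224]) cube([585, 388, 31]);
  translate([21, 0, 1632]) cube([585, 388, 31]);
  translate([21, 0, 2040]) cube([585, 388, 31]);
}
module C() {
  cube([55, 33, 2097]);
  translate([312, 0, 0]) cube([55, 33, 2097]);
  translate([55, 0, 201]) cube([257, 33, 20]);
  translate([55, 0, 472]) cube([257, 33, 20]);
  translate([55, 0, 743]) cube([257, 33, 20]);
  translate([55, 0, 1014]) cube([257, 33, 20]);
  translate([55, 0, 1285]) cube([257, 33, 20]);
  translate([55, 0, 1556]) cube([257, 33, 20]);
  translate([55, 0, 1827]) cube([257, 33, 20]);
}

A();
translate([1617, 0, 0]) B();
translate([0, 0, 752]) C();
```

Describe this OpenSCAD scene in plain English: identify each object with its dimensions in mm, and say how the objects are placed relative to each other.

A is a table: top 1227 mm (x) × 769 mm (y), 47 mm thick, upper face at z = 752 mm, on four 44×44 mm square legs, each inset 37 mm from the nearest pair of top edges, running from z = 0 to the bottom of the top. Four apron rails, 44 mm thick and 73 mm tall, run between adjacent legs with their top edges flush with the underside of the top and their outer faces flush with the legs' outer faces.

B is a bookshelf 627 mm wide overall, 388 mm deep and 2200 mm tall. The two sides are 21 mm thick vertical panels. 6 horizontal shelves of 31 mm thickness span between the inner faces of the sides; the lowest shelf sits on the floor and shelves are stacked with a clear vertical gap of 377 mm between each pair.

C is a wooden ladder with two side rails of 55×33 mm section and 2097 mm height, set 367 mm apart overall. Between them run 7 rectangular rungs (33 mm deep, 20 mm thick), front faces flush with the rails' −y face. The bottom of the first rung is 201 mm above the floor and each subsequent rung is 271 mm higher than the one below.

The bookshelf is on the floor beside the table on its +x side. The ladder is on top of the table.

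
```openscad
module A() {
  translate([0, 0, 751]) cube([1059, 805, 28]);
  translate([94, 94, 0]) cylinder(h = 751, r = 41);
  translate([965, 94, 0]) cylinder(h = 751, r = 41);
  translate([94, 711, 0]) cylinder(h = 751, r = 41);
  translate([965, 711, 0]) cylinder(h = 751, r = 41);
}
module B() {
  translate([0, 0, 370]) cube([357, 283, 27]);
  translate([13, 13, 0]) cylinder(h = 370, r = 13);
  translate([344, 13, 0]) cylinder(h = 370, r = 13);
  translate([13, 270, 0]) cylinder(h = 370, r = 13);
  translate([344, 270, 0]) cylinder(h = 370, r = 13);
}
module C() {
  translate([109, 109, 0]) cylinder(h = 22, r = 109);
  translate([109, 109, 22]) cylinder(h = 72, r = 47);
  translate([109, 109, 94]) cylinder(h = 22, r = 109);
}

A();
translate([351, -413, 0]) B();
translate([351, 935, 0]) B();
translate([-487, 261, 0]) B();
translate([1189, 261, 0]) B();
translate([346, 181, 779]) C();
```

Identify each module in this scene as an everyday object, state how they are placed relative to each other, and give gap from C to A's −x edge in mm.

A is a table. B is a stool. C is a spool. Four stools sit around the table at the −y, +y, −x, +x sides. The spool is on top of the table. The gap from the spool to the table's −x edge is 346 mm.

The spool's min-x is at 346; the table's min-x is 0; gap = 346 mm.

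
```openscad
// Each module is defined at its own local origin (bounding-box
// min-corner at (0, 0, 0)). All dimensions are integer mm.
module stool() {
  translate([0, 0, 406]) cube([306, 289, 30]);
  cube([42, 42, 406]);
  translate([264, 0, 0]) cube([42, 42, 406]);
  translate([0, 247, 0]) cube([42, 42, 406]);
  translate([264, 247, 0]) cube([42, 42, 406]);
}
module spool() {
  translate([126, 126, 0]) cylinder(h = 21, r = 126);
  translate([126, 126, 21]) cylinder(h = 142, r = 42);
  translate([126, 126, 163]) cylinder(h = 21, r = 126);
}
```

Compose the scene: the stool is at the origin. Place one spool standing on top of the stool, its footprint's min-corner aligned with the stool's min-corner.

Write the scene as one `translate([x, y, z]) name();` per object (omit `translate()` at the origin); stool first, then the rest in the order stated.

stool();
translate([0, 0, 436]) spool();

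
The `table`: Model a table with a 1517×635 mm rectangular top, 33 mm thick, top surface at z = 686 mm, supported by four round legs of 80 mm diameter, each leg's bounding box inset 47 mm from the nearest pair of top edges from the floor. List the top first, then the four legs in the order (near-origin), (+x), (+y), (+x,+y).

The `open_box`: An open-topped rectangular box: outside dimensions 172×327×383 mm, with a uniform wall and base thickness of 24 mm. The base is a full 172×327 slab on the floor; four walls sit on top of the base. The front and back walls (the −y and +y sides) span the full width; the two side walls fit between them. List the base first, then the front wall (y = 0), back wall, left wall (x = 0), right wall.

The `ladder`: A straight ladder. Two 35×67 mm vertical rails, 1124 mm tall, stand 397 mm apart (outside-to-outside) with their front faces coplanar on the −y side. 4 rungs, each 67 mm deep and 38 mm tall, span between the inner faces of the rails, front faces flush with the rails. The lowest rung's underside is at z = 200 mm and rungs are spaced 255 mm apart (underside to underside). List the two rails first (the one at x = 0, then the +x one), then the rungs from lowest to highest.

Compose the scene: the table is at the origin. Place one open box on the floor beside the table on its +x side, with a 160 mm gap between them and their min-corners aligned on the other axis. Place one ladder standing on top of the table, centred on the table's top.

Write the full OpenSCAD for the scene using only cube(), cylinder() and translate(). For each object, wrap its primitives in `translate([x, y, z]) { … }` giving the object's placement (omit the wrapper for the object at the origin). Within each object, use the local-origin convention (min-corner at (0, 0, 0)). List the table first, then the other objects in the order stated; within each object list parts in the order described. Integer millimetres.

translate([0, 0, 653]) cube([1517, 635, 33]);
translate([87, 87, 0]) cylinder(h = 653, r = 40);
translate([1430, 87, 0]) cylinder(h = 653, r = 40);
translate([87, 548, 0]) cylinder(h = 653, r = 40);
translate([1430, 548, 0]) cylinder(h = 653, r = 40);
translate([1677, 0, 0]) {
  cube([172, 327, 24]);
  translate([0, 0, 24]) cube([172, 24, 359]);
  translate([0, 303, 24]) cube([172, 24, 359]);
  translate([0, 24, 24]) cube([24, 279, 359]);
  translate([148, 24, 24]) cube([24, 279, 359]);
}
translate([560, 284, 686]) {
  cube([35, 67, 1124]);
  translate([362, 0, 0]) cube([35, 67, 1124]);
  translate([35, 0, 200]) cube([327, 67, 38]);
  translate([35, 0, 455]) cube([327, 67, 38]);
  translate([35, 0, 710]) cube([327, 67, 38]);
  translate([35, 0, 965]) cube([327, 67, 38]);
}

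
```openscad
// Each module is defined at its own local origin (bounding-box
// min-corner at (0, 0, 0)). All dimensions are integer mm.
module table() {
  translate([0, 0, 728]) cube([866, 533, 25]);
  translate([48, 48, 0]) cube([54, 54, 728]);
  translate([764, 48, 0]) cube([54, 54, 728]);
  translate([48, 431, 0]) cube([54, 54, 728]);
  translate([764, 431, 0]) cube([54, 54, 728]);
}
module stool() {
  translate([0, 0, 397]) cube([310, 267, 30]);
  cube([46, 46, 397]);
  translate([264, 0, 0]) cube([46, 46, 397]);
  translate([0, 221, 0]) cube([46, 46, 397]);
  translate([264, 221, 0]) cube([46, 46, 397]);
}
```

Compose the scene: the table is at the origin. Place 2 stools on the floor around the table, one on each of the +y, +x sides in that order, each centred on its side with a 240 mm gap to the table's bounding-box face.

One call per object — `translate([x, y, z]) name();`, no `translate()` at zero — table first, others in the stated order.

table();
translate([278, 773, 0]) stool();
translate([1106, 133, 0]) stool();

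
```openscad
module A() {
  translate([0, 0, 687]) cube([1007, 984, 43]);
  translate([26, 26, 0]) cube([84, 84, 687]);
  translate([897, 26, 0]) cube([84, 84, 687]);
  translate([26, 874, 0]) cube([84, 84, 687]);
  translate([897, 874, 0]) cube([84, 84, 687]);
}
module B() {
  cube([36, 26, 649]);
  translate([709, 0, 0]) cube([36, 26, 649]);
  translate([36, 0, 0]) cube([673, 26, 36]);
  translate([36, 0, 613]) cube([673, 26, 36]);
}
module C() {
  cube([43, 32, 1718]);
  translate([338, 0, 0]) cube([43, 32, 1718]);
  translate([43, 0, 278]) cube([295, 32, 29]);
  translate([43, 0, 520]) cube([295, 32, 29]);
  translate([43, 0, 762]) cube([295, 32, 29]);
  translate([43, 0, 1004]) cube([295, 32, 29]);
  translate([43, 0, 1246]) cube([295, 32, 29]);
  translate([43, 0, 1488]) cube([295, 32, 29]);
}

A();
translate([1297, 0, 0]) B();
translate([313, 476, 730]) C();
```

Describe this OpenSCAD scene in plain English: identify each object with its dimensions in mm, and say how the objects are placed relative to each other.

A is a table: top 1007 mm (x) × 984 mm (y), 43 mm thick, upper face at z = 730 mm, on four 84×84 mm square legs, each inset 26 mm from the nearest pair of top edges, running from z = 0 to the bottom of the top.

B is a rectangular picture frame lying in the x–z plane (depth along y). The opening is 673 mm wide (x) by 577 mm tall (z), surrounded by a border 36 mm wide on all four sides. The frame is 26 mm deep and is made of two full-height vertical stiles with two horizontal rails fitted between them.

C is a wooden ladder with two side rails of 43×32 mm section and 1718 mm height, set 381 mm apart overall. Between them run 6 rectangular rungs (32 mm deep, 29 mm thick), front faces flush with the rails' −y face. The bottom of the first rung is 278 mm above the floor and each subsequent rung is 242 mm higher than the one below.

The picture frame is on the floor beside the table on its +x side. The ladder is on top of the table, centred.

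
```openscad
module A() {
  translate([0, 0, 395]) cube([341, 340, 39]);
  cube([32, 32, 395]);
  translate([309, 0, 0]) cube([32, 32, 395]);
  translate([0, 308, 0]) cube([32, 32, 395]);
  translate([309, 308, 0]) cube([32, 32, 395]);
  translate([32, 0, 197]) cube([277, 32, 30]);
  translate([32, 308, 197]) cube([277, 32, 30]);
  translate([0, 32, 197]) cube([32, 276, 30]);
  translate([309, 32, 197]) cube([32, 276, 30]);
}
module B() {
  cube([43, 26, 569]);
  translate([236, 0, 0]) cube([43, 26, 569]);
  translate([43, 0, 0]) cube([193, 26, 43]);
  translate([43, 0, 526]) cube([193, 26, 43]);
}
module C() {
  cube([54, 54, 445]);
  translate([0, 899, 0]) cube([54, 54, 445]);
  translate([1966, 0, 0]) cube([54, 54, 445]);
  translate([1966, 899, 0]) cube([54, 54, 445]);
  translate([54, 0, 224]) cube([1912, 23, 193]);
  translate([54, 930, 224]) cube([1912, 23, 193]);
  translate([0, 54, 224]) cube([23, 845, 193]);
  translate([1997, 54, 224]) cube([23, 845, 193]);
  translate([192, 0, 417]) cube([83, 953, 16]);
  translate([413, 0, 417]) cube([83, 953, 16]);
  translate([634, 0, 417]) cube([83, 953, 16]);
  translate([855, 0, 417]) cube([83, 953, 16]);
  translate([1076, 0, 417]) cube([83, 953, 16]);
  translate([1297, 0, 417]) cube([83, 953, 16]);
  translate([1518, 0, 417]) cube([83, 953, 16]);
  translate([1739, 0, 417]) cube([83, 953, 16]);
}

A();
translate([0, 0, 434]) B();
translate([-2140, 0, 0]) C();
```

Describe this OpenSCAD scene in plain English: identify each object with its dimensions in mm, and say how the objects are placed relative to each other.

A is a four-legged stool. The seat is a 341×340×39 mm slab whose top surface is at z = 434 mm; four square legs, each 32×32 mm in cross-section, run from the floor (z = 0) to the underside of the seat, each flush with a corner of the seat. Four stretchers, 32 mm wide and 30 mm tall, connect adjacent legs with their undersides at z = 197 mm, each running between the inner faces of the legs it joins and aligned with the legs' outer faces on the other axis.

B is a rectangular picture frame lying in the x–z plane (depth along y). The opening is 193 mm wide (x) by 483 mm tall (z), surrounded by a border 43 mm wide on all four sides. The frame is 26 mm deep and is made of two full-height vertical stiles with two horizontal rails fitted between them.

C is a bed frame 2020 mm long (x) by 953 mm wide (y). Four 54×54 mm corner posts, 445 mm tall, at the corners of the footprint. Four rails of 23 mm thickness and 193 mm height run between adjacent posts with their undersides at z = 224 mm, their outer faces flush with the outside of the frame (the two x-running rails run between the posts' inner faces; the two y-running rails run between the posts' inner faces). 8 slats, each 83 mm wide (x) and 16 mm thick, lie across the top of the two x-running rails, running the full 953 mm width of the frame in y; the slats are evenly spaced along x between the inner faces of the end posts with equal gaps (rounded down to the nearest mm) at the −x end and between each pair — any rounding remainder accumulates at the +x end.

The picture frame is on top of the stool. The bed frame is on the floor beside the stool on its −x side.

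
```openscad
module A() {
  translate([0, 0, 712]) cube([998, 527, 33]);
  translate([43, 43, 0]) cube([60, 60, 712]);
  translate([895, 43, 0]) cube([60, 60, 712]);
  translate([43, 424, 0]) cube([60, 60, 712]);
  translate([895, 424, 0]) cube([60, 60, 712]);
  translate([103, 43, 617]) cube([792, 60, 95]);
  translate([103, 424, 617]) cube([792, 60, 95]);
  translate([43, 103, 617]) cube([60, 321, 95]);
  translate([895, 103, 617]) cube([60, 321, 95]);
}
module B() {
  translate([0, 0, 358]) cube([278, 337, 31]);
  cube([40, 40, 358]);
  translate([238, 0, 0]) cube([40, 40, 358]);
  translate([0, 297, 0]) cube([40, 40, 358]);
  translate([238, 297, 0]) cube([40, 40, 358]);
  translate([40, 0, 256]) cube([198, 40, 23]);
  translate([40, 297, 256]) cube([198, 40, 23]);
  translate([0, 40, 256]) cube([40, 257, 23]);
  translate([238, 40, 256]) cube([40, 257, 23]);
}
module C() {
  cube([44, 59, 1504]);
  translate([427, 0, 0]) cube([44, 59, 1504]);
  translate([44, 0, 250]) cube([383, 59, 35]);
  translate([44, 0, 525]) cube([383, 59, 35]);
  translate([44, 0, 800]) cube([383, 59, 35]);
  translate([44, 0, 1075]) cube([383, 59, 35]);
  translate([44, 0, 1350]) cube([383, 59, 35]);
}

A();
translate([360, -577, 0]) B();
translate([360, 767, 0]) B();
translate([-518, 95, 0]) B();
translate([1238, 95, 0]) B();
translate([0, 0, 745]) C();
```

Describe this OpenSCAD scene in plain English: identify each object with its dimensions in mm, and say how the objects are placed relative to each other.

A is a table: top 998 mm (x) × 527 mm (y), 33 mm thick, upper face at z = 745 mm, on four 60×60 mm square legs, each inset 43 mm from the nearest pair of top edges, running from z = 0 to the bottom of the top. Four apron rails, 60 mm thick and 95 mm tall, run between adjacent legs with their top edges flush with the underside of the top and their outer faces flush with the legs' outer faces.

B is a four-legged stool. The seat is a 278×337×31 mm slab whose top surface is at z = 389 mm; four square legs, each 40×40 mm in cross-section, run from the floor (z = 0) to the underside of the seat, each flush with a corner of the seat. Four stretchers, 40 mm wide and 23 mm tall, connect adjacent legs with their undersides at z = 256 mm, each running between the inner faces of the legs it joins and aligned with the legs' outer faces on the other axis.

C is a straight ladder. Two 44×59 mm vertical rails, 1504 mm tall, stand 471 mm apart (outside-to-outside) with their front faces coplanar on the −y side. 5 rungs, each 59 mm deep and 35 mm tall, span between the inner faces of the rails, front faces flush with the rails. The lowest rung's underside is at z = 250 mm and rungs are spaced 275 mm apart (underside to underside).

Four stools sit around the table at the −y, +y, −x, +x sides. The ladder is on top of the table.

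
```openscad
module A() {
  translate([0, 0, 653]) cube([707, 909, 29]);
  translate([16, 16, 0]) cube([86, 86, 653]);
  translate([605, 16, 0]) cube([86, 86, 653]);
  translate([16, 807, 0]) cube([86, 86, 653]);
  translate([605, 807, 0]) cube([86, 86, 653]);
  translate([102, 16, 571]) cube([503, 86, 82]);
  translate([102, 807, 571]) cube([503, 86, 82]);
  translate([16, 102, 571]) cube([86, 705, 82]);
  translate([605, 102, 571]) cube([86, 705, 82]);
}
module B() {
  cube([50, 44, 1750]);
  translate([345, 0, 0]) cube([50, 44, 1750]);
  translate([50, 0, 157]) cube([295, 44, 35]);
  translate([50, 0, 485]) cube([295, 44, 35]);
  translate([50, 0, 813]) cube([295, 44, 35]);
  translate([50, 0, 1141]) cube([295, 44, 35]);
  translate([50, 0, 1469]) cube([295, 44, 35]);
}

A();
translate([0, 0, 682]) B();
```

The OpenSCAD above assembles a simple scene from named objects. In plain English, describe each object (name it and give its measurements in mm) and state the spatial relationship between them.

A is a table: top 707 mm (x) × 909 mm (y), 29 mm thick, upper face at z = 682 mm, on four 86×86 mm square legs, each inset 16 mm from the nearest pair of top edges, running from z = 0 to the bottom of the top. Four apron rails, 86 mm thick and 82 mm tall, run between adjacent legs with their top edges flush with the underside of the top and their outer faces flush with the legs' outer faces.

B is a straight ladder. Two 50×44 mm vertical rails, 1750 mm tall, stand 395 mm apart (outside-to-outside) with their front faces coplanar on the −y side. 5 rungs, each 44 mm deep and 35 mm tall, span between the inner faces of the rails, front faces flush with the rails. The lowest rung's underside is at z = 157 mm and rungs are spaced 328 mm apart (underside to underside).

The ladder is on top of the table.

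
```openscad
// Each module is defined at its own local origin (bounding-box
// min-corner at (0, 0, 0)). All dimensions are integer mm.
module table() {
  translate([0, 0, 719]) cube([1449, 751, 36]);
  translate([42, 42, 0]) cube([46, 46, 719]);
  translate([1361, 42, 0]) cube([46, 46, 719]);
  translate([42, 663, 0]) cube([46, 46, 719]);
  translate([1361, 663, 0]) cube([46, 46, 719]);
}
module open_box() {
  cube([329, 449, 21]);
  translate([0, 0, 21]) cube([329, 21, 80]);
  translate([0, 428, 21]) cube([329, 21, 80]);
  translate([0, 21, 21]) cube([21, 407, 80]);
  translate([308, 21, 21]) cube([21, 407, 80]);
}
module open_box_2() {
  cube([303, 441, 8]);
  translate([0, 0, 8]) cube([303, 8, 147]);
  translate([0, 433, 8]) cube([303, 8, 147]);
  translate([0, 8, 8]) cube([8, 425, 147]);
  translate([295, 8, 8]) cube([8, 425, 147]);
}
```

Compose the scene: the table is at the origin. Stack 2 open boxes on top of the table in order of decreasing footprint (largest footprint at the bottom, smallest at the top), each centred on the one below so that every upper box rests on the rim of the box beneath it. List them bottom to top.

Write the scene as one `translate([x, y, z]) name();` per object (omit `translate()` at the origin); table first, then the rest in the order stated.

table();
translate([560, 151, 755]) open_box();
translate([573, 155, 856]) open_box_2();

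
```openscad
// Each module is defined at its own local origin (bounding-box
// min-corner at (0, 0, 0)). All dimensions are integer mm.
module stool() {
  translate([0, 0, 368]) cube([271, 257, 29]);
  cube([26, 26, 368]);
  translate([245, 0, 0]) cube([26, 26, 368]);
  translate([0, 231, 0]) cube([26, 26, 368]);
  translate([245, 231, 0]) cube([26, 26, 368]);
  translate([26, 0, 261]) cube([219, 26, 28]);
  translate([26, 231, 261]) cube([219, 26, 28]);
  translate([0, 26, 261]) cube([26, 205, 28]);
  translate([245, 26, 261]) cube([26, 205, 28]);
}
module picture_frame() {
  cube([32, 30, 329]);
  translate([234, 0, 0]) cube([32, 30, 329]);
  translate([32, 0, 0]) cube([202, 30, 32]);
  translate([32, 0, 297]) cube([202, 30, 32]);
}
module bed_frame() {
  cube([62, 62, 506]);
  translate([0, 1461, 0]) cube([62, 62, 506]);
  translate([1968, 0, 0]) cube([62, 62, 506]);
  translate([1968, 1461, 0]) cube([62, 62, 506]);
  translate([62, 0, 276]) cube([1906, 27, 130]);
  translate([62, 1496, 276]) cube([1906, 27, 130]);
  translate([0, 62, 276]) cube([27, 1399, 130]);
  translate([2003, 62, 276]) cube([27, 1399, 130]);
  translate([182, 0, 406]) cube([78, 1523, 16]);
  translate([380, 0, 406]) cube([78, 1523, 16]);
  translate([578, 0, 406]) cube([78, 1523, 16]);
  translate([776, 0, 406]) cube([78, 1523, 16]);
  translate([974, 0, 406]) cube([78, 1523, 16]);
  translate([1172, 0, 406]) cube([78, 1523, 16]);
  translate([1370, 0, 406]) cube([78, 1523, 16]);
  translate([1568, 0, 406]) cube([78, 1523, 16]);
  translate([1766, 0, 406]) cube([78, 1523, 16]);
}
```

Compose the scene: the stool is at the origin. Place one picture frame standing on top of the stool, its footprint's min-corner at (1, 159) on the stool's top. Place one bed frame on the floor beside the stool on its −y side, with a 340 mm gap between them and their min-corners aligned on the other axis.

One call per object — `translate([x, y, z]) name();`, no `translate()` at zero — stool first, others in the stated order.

stool();
translate([1, 159, 397]) picture_frame();
translate([0, -1863, 0]) bed_frame();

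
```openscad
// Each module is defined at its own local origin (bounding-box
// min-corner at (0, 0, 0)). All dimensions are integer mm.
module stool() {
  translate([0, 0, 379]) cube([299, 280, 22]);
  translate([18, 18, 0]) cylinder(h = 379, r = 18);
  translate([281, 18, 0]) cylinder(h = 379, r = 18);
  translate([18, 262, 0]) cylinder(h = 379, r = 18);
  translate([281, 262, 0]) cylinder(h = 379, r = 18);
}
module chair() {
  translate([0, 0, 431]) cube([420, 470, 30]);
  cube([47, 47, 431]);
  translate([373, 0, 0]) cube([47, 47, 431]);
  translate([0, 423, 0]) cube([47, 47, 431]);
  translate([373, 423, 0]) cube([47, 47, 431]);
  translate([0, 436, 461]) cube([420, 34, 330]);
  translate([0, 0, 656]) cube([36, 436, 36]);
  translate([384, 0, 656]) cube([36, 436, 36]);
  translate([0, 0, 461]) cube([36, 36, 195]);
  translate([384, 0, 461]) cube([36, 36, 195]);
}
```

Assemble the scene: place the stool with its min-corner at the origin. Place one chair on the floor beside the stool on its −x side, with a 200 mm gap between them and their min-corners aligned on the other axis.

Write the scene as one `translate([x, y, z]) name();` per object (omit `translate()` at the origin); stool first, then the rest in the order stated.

stool();
translate([-620, 0, 0]) chair();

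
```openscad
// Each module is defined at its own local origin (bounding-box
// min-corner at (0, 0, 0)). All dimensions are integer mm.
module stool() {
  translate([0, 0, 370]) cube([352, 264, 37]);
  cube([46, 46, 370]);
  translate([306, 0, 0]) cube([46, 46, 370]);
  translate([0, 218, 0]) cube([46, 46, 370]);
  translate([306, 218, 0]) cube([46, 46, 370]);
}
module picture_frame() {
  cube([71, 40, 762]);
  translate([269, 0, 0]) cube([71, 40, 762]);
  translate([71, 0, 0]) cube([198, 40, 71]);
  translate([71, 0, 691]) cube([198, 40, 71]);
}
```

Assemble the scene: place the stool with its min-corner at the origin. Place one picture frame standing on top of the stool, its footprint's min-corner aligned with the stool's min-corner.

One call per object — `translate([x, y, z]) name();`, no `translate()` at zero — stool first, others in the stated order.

stool();
translate([0, 0, 407]) picture_frame();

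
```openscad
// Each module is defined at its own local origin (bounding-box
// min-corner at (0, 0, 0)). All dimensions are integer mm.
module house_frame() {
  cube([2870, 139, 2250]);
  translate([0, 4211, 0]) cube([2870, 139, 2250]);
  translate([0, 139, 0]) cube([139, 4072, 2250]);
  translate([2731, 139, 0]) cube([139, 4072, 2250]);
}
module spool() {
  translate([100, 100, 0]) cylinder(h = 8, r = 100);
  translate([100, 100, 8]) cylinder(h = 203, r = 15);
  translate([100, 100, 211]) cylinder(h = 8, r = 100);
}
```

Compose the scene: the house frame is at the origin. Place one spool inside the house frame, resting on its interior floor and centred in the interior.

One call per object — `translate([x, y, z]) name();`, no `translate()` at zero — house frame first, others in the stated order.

house_frame();
translate([1335, 2075, 0]) spool();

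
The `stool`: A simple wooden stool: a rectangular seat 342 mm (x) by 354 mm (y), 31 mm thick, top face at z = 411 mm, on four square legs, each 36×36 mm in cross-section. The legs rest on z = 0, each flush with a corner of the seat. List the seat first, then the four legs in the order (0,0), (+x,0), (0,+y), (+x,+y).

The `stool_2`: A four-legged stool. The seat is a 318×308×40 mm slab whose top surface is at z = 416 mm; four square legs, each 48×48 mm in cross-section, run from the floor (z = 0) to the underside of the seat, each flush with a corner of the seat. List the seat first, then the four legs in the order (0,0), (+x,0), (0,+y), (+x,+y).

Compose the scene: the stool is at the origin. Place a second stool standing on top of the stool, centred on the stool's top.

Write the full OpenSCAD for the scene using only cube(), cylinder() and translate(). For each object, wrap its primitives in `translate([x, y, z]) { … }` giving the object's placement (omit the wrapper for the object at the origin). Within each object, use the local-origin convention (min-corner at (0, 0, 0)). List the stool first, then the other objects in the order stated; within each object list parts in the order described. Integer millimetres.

translate([0, 0, 380]) cube([342, 354, 31]);
cube([36, 36, 380]);
translate([306, 0, 0]) cube([36, 36, 380]);
translate([0, 318, 0]) cube([36, 36, 380]);
translate([306, 318, 0]) cube([36, 36, 380]);
translate([12, 23, 411]) {
  translate([0, 0, 376]) cube([318, 308, 40]);
  cube([48, 48, 376]);
  translate([270, 0, 0]) cube([48, 48, 376]);
  translate([0, 260, 0]) cube([48, 48, 376]);
  translate([270, 260, 0]) cube([48, 48, 376]);
}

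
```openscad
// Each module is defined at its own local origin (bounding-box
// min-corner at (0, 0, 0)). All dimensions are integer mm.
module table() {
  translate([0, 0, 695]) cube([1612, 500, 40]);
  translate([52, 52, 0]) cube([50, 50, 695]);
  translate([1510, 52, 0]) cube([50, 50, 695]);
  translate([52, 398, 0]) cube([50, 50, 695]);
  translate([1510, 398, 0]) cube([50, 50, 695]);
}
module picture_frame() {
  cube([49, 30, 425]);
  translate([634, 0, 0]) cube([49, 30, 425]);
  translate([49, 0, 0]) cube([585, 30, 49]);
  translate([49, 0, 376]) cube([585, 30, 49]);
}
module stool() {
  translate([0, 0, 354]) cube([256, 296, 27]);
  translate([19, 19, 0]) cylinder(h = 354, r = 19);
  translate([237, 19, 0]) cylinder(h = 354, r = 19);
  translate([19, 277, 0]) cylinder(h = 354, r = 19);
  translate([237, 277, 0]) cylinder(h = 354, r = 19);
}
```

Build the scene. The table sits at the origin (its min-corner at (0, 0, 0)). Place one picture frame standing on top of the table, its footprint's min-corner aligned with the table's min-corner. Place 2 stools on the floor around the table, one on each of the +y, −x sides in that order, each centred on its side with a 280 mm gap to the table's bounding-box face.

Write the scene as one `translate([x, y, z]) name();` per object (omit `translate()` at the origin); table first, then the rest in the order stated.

table();
translate([0, 0, 735]) picture_frame();
translate([678, 780, 0]) stool();
translate([-536, 102, 0]) stool();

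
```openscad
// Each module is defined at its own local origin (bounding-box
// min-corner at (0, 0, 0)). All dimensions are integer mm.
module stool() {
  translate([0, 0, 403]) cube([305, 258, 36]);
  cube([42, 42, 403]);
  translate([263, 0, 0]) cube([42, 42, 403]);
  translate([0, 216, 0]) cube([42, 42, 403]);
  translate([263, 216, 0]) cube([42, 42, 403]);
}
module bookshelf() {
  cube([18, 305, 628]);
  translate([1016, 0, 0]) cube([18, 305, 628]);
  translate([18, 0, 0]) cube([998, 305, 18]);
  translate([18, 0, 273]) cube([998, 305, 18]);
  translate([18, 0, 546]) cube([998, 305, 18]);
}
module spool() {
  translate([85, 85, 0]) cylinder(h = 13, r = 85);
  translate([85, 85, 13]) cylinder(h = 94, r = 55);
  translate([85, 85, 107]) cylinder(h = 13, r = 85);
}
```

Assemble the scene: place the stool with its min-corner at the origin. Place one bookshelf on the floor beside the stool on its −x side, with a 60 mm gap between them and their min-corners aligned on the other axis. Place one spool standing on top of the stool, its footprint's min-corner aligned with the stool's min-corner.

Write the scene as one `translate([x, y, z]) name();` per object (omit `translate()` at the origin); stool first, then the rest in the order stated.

stool();
translate([-1094, 0, 0]) bookshelf();
translate([0, 0, 439]) spool();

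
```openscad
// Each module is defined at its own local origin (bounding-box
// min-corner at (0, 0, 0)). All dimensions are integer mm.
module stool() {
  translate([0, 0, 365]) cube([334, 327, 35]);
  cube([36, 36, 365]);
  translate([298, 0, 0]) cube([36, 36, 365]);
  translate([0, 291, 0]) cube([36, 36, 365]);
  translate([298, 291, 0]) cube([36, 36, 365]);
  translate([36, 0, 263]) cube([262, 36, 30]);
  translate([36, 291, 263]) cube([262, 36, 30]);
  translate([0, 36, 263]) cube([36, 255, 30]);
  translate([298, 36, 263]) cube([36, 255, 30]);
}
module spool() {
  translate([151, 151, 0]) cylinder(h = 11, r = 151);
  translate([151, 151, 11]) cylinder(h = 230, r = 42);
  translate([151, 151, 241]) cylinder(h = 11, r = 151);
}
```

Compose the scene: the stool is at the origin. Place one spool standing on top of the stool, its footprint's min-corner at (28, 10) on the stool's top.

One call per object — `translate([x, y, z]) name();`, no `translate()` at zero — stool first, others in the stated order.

stool();
translate([28, 10, 400]) spool();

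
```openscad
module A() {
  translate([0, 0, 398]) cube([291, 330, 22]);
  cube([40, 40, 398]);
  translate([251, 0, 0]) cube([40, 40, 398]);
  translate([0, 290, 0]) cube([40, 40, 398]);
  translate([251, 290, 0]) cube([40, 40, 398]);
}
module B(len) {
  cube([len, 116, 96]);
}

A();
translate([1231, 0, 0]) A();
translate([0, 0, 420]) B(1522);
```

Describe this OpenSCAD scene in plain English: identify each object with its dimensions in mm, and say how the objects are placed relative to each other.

A is a simple wooden stool: a rectangular seat 291 mm (x) by 330 mm (y), 22 mm thick, top face at z = 420 mm, on four square legs, each 40×40 mm in cross-section. The legs rest on z = 0, each flush with a corner of the seat.

B is a rectangular beam 1522 mm long (x), 116 mm deep (y), 96 mm thick (z).

The beam spans the tops of two stools placed 940 mm apart, resting at z = 420 mm.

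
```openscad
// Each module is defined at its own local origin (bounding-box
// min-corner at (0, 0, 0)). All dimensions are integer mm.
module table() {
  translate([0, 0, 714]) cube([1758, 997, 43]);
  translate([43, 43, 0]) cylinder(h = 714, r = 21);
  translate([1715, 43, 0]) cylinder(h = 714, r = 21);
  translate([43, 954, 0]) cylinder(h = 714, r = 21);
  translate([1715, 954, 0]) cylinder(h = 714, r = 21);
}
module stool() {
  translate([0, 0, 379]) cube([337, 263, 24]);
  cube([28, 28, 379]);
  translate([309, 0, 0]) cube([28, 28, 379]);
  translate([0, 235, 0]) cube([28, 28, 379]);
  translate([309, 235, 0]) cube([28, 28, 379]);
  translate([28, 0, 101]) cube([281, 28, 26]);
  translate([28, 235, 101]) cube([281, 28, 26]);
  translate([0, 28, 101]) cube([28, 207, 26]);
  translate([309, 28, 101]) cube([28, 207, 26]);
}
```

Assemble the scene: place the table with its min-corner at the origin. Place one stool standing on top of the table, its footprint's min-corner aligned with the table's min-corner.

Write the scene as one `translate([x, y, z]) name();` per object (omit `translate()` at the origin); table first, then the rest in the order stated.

table();
translate([0, 0, 757]) stool();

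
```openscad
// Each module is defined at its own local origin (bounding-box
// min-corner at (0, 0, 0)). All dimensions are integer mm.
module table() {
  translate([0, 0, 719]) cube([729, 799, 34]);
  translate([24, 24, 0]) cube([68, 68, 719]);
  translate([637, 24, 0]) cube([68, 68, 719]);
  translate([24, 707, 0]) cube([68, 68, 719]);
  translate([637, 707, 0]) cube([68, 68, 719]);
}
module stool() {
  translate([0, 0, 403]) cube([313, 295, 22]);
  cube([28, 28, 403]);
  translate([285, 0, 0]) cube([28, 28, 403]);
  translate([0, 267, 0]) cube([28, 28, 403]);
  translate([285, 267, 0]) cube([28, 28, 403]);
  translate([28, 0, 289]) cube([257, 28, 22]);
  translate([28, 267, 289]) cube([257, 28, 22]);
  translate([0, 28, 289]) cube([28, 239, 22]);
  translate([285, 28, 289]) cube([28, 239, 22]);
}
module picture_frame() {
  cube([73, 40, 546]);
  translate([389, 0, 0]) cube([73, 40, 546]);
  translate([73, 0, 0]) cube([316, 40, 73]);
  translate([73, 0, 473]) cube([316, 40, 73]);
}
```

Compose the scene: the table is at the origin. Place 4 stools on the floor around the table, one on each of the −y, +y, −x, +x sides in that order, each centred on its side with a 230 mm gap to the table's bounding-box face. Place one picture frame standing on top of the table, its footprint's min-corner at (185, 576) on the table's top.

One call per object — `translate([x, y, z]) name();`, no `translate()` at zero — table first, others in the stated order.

table();
translate([208, -525, 0]) stool();
translate([208, 1029, 0]) stool();
translate([-543, 252, 0]) stool();
translate([959, 252, 0]) stool();
translate([185, 576, 753]) picture_frame();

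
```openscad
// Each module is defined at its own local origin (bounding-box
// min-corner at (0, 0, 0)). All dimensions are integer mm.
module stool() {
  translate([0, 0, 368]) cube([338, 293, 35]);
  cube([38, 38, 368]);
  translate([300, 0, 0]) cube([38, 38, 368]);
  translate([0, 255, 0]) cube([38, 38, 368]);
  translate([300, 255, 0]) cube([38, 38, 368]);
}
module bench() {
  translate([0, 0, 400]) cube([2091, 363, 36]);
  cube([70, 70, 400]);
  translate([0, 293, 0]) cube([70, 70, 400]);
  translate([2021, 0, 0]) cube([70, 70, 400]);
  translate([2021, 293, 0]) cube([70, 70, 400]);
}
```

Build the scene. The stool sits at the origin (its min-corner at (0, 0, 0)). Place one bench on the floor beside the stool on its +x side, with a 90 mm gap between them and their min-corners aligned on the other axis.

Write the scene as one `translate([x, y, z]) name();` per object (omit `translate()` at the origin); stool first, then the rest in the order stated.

stool();
translate([428, 0, 0]) bench();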